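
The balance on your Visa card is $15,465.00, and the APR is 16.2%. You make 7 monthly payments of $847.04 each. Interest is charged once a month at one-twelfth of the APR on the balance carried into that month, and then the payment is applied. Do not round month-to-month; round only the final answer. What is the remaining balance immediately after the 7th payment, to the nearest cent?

$10,812.09

Monthly rate r = 16.2%/12 = 1.35% = 0.0135.
Each month: B ← B·(1+r) − $847.04.
Month 1: interest $208.78; balance after payment $14,826.74.
Month 2: interest $200.16; balance after payment $14,179.86.
Month 3: interest $191.43; balance after payment $13,524.25.
Month 4: interest $182.58; balance after payment $12,859.78.
Month 5: interest $173.61; balance after payment $12,186.35.
Month 6: interest $164.52; balance after payment $11,503.83.
Month 7: interest $155.30; balance after payment $10,812.09.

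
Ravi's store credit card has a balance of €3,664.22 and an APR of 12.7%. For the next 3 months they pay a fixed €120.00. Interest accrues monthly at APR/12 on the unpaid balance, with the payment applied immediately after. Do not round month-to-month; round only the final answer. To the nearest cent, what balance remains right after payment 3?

Monthly rate r = 12.7%/12 = 1.05833% = 0.0105833.
Each month: B ← B·(1+r) − €120.00.
Month 1: interest €38.78; balance after payment €3,583.00.
Month 2: interest €37.92; balance after payment €3,500.92.
Month 3: interest €37.05; balance after payment €3,417.97.

€3,417.97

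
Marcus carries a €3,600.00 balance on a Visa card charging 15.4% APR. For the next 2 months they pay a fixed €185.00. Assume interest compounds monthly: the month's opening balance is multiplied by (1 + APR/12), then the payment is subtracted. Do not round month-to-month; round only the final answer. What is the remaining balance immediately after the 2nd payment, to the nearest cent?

€3,320.62

Monthly rate r = 15.4%/12 = 1.28333% = 0.0128333.
Each month: B ← B·(1+r) − €185.00.
Month 1: interest €46.20; balance after payment €3,461.20.
Month 2: interest €44.42; balance after payment €3,320.62.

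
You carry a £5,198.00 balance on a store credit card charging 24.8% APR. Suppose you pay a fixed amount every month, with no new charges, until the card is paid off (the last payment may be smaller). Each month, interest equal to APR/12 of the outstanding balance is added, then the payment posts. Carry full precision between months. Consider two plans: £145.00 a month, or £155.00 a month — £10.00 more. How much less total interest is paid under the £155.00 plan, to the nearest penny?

£622.23

Monthly rate r = 24.8%/12 = 2.06667% = 0.0206667.
At £145.00/mo: n = ⌈−ln(1 − rB₀/P)/ln(1+r)⌉ = 67 payments (last £2.20); total interest = total paid − £5,198.00 = £4,374.20.
At £155.00/mo: 58 payments (last £114.97); total interest £3,751.97.
Interest saved = £4,374.20 − £3,751.97 = £622.23.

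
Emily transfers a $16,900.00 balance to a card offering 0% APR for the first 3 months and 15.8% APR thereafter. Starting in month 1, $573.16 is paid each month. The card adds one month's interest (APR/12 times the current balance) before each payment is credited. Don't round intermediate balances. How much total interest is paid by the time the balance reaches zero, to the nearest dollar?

$3,610

Promo months 1–3 at r₀ = 0%/12 = 0; months 4+ at r₁ = 15.8%/12 = 0.0131667.
After month 3 (no interest yet): B = $16,900.00 − 3·$573.16 = $15,180.52.
Then at r₁ with $573.16/mo: n₂ = −ln(1 − r₁·B/P)/ln(1+r₁) ≈ 32.78 → 33 more payments.
Total paid = 35·$573.16 + $449.50 = $20,510.10; interest = $20,510.10 − $16,900.00 = $3,610.10.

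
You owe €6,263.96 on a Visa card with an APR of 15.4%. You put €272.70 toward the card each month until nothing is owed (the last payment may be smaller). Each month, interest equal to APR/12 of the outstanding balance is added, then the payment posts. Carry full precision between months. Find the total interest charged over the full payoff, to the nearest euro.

€1,205

Monthly rate r = 15.4%/12 = 1.28333% = 0.0128333.
Payoff takes n = ⌈−ln(1 − rB₀/P)/ln(1+r)⌉ = ⌈27.389⌉ = 28 payments; the last is €106.38.
Total paid = 27·€272.70 + €106.38 = €7,469.28.
Total interest = total paid − principal = €7,469.28 − €6,263.96 = €1,205.32.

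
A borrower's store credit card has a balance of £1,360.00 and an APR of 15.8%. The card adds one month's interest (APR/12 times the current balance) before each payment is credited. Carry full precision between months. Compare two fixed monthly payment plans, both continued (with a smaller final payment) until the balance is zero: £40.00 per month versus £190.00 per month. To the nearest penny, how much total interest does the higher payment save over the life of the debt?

£377.15

Monthly rate r = 15.8%/12 = 1.31667% = 0.0131667.
At £40.00/mo: n = ⌈−ln(1 − rB₀/P)/ln(1+r)⌉ = 46 payments (last £15.26); total interest = total paid − £1,360.00 = £455.26.
At £190.00/mo: 8 payments (last £108.11); total interest £78.11.
Interest saved = £455.26 − £78.11 = £377.15.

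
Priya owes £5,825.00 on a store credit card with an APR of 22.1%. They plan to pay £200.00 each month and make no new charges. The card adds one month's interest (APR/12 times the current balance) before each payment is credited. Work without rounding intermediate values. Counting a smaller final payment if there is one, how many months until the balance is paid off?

Monthly rate r = 22.1%/12 = 1.84167% = 0.0184167.
Recurrence: B ← B·(1+r) − £200.00.
Month 1: interest £107.28; balance after payment £5,732.28.
Month 2: interest £105.57; balance after payment £5,637.85.
Closed form: n = −ln(1 − rB₀/P)/ln(1+r) = −ln(0.46361)/ln(1.01842) ≈ 42.123, so the balance reaches zero during payment 43.

43 months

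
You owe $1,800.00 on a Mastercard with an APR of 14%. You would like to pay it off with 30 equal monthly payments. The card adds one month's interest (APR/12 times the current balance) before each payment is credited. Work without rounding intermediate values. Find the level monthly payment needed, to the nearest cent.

Monthly rate r = 14%/12 = 1.16667% = 0.0116667.
Level-payment amortization: P = B₀·r / (1 − (1+r)^(−n)) = 1800.00·0.0116667 / (1 − 1.01167^(−30)).
Denominator 1 − (1+r)^(−30) = 0.293882818.
P = 21 / 0.293882818 ≈ 71.46.

$71.46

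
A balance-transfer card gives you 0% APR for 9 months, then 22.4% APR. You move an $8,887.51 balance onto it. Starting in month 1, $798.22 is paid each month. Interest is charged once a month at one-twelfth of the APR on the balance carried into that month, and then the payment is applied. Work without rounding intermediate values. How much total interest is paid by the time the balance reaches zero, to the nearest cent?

$52.21

Promo months 1–9 at r₀ = 0%/12 = 0; months 10+ at r₁ = 22.4%/12 = 0.0186667.
After month 9 (no interest yet): B = $8,887.51 − 9·$798.22 = $1,703.53.
Then at r₁ with $798.22/mo: n₂ = −ln(1 − r₁·B/P)/ln(1+r₁) ≈ 2.20 → 3 more payments.
Total paid = 11·$798.22 + $159.30 = $8,939.72; interest = $8,939.72 − $8,887.51 = $52.21.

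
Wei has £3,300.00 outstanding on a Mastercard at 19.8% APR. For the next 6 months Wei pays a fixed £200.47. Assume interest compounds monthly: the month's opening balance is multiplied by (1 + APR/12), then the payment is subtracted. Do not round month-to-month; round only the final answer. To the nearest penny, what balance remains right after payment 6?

£2,386.94

Monthly rate r = 19.8%/12 = 1.65% = 0.0165.
Each month: B ← B·(1+r) − £200.47.
Month 1: interest £54.45; balance after payment £3,153.98.
Month 2: interest £52.04; balance after payment £3,005.55.
Month 3: interest £49.59; balance after payment £2,854.67.
Month 4: interest £47.10; balance after payment £2,701.30.
Month 5: interest £44.57; balance after payment £2,545.41.
Month 6: interest £42.00; balance after payment £2,386.94.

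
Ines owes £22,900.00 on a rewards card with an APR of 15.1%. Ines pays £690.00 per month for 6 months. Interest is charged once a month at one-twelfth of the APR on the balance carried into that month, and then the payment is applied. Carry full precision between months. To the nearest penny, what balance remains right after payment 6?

Monthly rate r = 15.1%/12 = 1.25833% = 0.0125833.
Each month: B ← B·(1+r) − £690.00.
Month 1: interest £288.16; balance after payment £22,498.16.
Month 2: interest £283.10; balance after payment £22,091.26.
Month 3: interest £277.98; balance after payment £21,679.24.
Month 4: interest £272.80; balance after payment £21,262.04.
Month 5: interest £267.55; balance after payment £20,839.59.
Month 6: interest £262.23; balance after payment £20,411.82.

£20,411.82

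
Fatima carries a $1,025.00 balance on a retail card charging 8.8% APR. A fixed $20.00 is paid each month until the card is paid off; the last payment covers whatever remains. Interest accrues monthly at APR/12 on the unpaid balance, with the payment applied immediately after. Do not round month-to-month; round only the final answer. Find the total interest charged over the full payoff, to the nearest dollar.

Monthly rate r = 8.8%/12 = 0.733333% = 0.00733333.
Payoff takes n = ⌈−ln(1 − rB₀/P)/ln(1+r)⌉ = ⌈64.509⌉ = 65 payments; the last is $10.19.
Total paid = 64·$20.00 + $10.19 = $1,290.19.
Total interest = total paid − principal = $1,290.19 − $1,025.00 = $265.19.

$265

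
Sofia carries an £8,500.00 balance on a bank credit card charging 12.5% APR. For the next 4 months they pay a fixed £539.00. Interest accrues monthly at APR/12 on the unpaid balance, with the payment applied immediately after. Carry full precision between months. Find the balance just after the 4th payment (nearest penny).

Monthly rate r = 12.5%/12 = 1.04167% = 0.0104167.
Each month: B ← B·(1+r) − £539.00.
Month 1: interest £88.54; balance after payment £8,049.54.
Month 2: interest £83.85; balance after payment £7,594.39.
Month 3: interest £79.11; balance after payment £7,134.50.
Month 4: interest £74.32; balance after payment £6,669.82.

£6,669.82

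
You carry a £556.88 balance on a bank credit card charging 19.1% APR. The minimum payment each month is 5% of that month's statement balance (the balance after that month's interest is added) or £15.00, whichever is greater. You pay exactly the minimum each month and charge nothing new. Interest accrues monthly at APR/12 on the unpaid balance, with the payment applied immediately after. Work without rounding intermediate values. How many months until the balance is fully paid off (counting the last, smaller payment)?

42 months

Monthly rate r = 19.1%/12 = 1.59167% = 0.0159167.
While 5% of the post-interest balance exceeds £15.00, each month B ← (B·(1+r))·(1 − 0.05), i.e. B shrinks by the factor (1+r)·0.95 = 0.96512.
This holds for months 1–18. Entering month 19 the balance is £293.92; 5% of the post-interest balance is now below £15.00, so the flat £15.00 minimum applies from here.
From month 19 a fixed £15.00 at rate r clears £293.92 in 24 more payments. Total: 18 + 24 = 42 months.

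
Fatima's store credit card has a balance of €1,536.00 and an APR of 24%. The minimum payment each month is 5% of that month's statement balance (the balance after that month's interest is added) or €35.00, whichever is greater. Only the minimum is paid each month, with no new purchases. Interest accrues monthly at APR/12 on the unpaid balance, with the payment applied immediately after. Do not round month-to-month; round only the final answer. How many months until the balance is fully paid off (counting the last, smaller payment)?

51 months

Monthly rate r = 24%/12 = 2% = 0.02.
While 5% of the post-interest balance exceeds €35.00, each month B ← (B·(1+r))·(1 − 0.05), i.e. B shrinks by the factor (1+r)·0.95 = 0.969.
This holds for months 1–26. Entering month 27 the balance is €677.34; 5% of the post-interest balance is now below €35.00, so the flat €35.00 minimum applies from here.
From month 27 a fixed €35.00 at rate r clears €677.34 in 25 more payments. Total: 26 + 25 = 51 months.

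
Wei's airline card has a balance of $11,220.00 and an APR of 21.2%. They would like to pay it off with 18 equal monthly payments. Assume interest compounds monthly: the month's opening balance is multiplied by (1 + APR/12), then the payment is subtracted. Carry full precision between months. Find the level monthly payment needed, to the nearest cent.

Monthly rate r = 21.2%/12 = 1.76667% = 0.0176667.
Level-payment amortization: P = B₀·r / (1 − (1+r)^(−n)) = 11220.00·0.0176667 / (1 − 1.01767^(−18)).
Denominator 1 − (1+r)^(−18) = 0.270374326.
P = 198.22 / 0.270374326 ≈ 733.13.

$733.13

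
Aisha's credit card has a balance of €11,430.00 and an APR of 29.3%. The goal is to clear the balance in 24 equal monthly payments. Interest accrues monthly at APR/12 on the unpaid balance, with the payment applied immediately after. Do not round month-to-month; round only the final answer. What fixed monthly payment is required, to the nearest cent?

€634.97

Monthly rate r = 29.3%/12 = 2.44167% = 0.0244167.
Level-payment amortization: P = B₀·r / (1 − (1+r)^(−n)) = 11430.00·0.0244167 / (1 − 1.02442^(−24)).
Denominator 1 − (1+r)^(−24) = 0.439519192.
P = 279.082 / 0.439519192 ≈ 634.97.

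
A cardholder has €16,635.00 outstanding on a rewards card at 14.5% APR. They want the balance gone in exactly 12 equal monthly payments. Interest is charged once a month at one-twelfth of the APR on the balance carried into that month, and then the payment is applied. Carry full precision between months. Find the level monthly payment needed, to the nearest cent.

€1,497.53

Monthly rate r = 14.5%/12 = 1.20833% = 0.0120833.
Level-payment amortization: P = B₀·r / (1 − (1+r)^(−n)) = 16635.00·0.0120833 / (1 − 1.01208^(−12)).
Denominator 1 − (1+r)^(−12) = 0.134225634.
P = 201.006 / 0.134225634 ≈ 1497.53.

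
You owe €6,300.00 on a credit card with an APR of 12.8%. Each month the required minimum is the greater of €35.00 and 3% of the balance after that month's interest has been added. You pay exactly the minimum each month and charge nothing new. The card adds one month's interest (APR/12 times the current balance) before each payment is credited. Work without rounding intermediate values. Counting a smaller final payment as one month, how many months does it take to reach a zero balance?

Monthly rate r = 12.8%/12 = 1.06667% = 0.0106667.
While 3% of the post-interest balance exceeds €35.00, each month B ← (B·(1+r))·(1 − 0.03), i.e. B shrinks by the factor (1+r)·0.97 = 0.98035.
This holds for months 1–86. Entering month 87 the balance is €1,142.86; 3% of the post-interest balance is now below €35.00, so the flat €35.00 minimum applies from here.
From month 87 a fixed €35.00 at rate r clears €1,142.86 in 41 more payments. Total: 86 + 41 = 127 months.

127 months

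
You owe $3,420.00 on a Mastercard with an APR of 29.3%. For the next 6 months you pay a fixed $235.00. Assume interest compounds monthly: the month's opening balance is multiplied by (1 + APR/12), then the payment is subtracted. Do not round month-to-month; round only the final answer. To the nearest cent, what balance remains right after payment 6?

$2,453.71

Monthly rate r = 29.3%/12 = 2.44167% = 0.0244167.
Each month: B ← B·(1+r) − $235.00.
Month 1: interest $83.50; balance after payment $3,268.51.
Month 2: interest $79.81; balance after payment $3,113.31.
Month 3: interest $76.02; balance after payment $2,954.33.
Month 4: interest $72.13; balance after payment $2,791.46.
Month 5: interest $68.16; balance after payment $2,624.62.
Month 6: interest $64.08; balance after payment $2,453.71.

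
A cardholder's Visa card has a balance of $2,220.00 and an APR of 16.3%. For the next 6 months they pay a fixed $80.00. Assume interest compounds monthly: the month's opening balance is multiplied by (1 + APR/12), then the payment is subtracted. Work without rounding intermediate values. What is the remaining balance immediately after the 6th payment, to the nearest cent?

Monthly rate r = 16.3%/12 = 1.35833% = 0.0135833.
Each month: B ← B·(1+r) − $80.00.
Month 1: interest $30.16; balance after payment $2,170.16.
Month 2: interest $29.48; balance after payment $2,119.63.
Month 3: interest $28.79; balance after payment $2,068.42.
Month 4: interest $28.10; balance after payment $2,016.52.
Month 5: interest $27.39; balance after payment $1,963.91.
Month 6: interest $26.68; balance after payment $1,910.59.

$1,910.59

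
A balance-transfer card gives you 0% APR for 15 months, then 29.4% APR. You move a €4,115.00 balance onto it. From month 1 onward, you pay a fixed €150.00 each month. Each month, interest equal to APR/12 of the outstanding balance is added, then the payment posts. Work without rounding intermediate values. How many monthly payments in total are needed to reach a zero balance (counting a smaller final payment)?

Promo months 1–15 at r₀ = 0%/12 = 0; months 16+ at r₁ = 29.4%/12 = 0.0245.
After month 15 (no interest yet): B = €4,115.00 − 15·€150.00 = €1,865.00.
Then at r₁ with €150.00/mo: n₂ = −ln(1 − r₁·B/P)/ln(1+r₁) ≈ 15.01 → 16 more payments.

31 months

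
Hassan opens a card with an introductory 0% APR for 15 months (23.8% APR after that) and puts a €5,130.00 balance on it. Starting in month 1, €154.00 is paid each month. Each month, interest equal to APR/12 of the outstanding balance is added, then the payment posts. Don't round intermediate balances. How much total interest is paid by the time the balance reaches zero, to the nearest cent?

Promo months 1–15 at r₀ = 0%/12 = 0; months 16+ at r₁ = 23.8%/12 = 0.0198333.
After month 15 (no interest yet): B = €5,130.00 − 15·€154.00 = €2,820.00.
Then at r₁ with €154.00/mo: n₂ = −ln(1 − r₁·B/P)/ln(1+r₁) ≈ 22.98 → 23 more payments.
Total paid = 37·€154.00 + €150.65 = €5,848.65; interest = €5,848.65 − €5,130.00 = €718.65.

€718.65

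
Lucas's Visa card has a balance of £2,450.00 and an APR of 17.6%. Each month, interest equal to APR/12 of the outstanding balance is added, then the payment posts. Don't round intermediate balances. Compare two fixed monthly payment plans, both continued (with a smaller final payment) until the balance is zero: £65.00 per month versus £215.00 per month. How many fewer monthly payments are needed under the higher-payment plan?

43 fewer payments

Monthly rate r = 17.6%/12 = 1.46667% = 0.0146667.
At £65.00/mo: n = ⌈−ln(1 − rB₀/P)/ln(1+r)⌉ = 56 payments (last £17.89); total interest = total paid − £2,450.00 = £1,142.89.
At £215.00/mo: 13 payments (last £120.85); total interest £250.85.
Payments saved = 56 − 13 = 43.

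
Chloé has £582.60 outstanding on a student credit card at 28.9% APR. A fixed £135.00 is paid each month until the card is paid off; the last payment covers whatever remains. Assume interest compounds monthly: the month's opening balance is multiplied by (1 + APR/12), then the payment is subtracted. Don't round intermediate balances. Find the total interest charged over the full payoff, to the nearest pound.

Monthly rate r = 28.9%/12 = 2.40833% = 0.0240833.
Payoff takes n = ⌈−ln(1 − rB₀/P)/ln(1+r)⌉ = ⌈4.611⌉ = 5 payments; the last is £82.91.
Total paid = 4·£135.00 + £82.91 = £622.91.
Total interest = total paid − principal = £622.91 − £582.60 = £40.31.

£40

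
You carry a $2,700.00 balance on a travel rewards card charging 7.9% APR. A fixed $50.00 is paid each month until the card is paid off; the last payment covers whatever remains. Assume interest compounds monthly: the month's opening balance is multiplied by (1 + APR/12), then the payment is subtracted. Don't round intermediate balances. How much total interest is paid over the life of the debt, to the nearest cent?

$647.29

Monthly rate r = 7.9%/12 = 0.658333% = 0.00658333.
Payoff takes n = ⌈−ln(1 − rB₀/P)/ln(1+r)⌉ = ⌈66.946⌉ = 67 payments; the last is $47.29.
Total paid = 66·$50.00 + $47.29 = $3,347.29.
Total interest = total paid − principal = $3,347.29 − $2,700.00 = $647.29.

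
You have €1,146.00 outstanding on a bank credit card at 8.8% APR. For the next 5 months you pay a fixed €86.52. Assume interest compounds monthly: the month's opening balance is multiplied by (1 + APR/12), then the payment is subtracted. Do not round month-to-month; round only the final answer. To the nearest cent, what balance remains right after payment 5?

€749.65

Monthly rate r = 8.8%/12 = 0.733333% = 0.00733333.
Each month: B ← B·(1+r) − €86.52.
Month 1: interest €8.40; balance after payment €1,067.88.
Month 2: interest €7.83; balance after payment €989.20.
Month 3: interest €7.25; balance after payment €909.93.
Month 4: interest €6.67; balance after payment €830.08.
Month 5: interest €6.09; balance after payment €749.65.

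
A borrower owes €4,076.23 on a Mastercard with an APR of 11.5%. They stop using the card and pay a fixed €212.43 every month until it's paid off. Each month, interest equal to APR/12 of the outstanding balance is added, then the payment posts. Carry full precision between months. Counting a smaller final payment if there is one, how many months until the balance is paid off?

Monthly rate r = 11.5%/12 = 0.958333% = 0.00958333.
Recurrence: B ← B·(1+r) − €212.43.
Month 1: interest €39.06; balance after payment €3,902.86.
Month 2: interest €37.40; balance after payment €3,727.84.
Closed form: n = −ln(1 − rB₀/P)/ln(1+r) = −ln(0.81611)/ln(1.00958) ≈ 21.306, so the balance reaches zero during payment 22.

22 payments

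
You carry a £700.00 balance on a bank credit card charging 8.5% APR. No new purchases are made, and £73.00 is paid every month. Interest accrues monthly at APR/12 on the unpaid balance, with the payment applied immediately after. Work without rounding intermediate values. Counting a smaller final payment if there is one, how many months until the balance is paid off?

10 payments

Monthly rate r = 8.5%/12 = 0.708333% = 0.00708333.
Recurrence: B ← B·(1+r) − £73.00.
Month 1: interest £4.96; balance after payment £631.96.
Month 2: interest £4.48; balance after payment £563.43.
Closed form: n = −ln(1 − rB₀/P)/ln(1+r) = −ln(0.93208)/ln(1.00708) ≈ 9.965, so the balance reaches zero during payment 10.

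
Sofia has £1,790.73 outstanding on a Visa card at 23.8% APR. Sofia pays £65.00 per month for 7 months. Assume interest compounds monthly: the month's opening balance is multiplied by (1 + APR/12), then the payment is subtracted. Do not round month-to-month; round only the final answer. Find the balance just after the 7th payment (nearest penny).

Monthly rate r = 23.8%/12 = 1.98333% = 0.0198333.
Each month: B ← B·(1+r) − £65.00.
Month 1: interest £35.52; balance after payment £1,761.25.
Month 2: interest £34.93; balance after payment £1,731.18.
Month 3: interest £34.34; balance after payment £1,700.51.
Month 4: interest £33.73; balance after payment £1,669.24.
Month 5: interest £33.11; balance after payment £1,637.35.
Month 6: interest £32.47; balance after payment £1,604.82.
Month 7: interest £31.83; balance after payment £1,571.65.

£1,571.65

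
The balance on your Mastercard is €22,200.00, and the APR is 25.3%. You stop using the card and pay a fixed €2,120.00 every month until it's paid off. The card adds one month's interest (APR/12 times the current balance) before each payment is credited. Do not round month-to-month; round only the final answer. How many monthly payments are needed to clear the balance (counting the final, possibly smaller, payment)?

12 months

Monthly rate r = 25.3%/12 = 2.10833% = 0.0210833.
Recurrence: B ← B·(1+r) − €2,120.00.
Month 1: interest €468.05; balance after payment €20,548.05.
Month 2: interest €433.22; balance after payment €18,861.27.
Closed form: n = −ln(1 − rB₀/P)/ln(1+r) = −ln(0.77922)/ln(1.02108) ≈ 11.956, so the balance reaches zero during payment 12.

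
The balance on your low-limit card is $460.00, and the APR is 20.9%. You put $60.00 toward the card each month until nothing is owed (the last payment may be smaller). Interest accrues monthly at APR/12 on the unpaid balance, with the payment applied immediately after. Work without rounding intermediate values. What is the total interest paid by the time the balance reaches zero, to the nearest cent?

$38.15

Monthly rate r = 20.9%/12 = 1.74167% = 0.0174167.
Payoff takes n = ⌈−ln(1 − rB₀/P)/ln(1+r)⌉ = ⌈8.301⌉ = 9 payments; the last is $18.15.
Total paid = 8·$60.00 + $18.15 = $498.15.
Total interest = total paid − principal = $498.15 − $460.00 = $38.15.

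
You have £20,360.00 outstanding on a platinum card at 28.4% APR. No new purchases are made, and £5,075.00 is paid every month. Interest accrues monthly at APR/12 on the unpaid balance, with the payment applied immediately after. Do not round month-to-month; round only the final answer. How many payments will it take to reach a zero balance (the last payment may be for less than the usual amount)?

Monthly rate r = 28.4%/12 = 2.36667% = 0.0236667.
Recurrence: B ← B·(1+r) − £5,075.00.
Month 1: interest £481.85; balance after payment £15,766.85.
Month 2: interest £373.15; balance after payment £11,065.00.
Month 3: interest £261.87; balance after payment £6,251.87.
Month 4: interest £147.96; balance after payment £1,324.83.
Month 5: interest £31.35; balance after payment £0.00.

5 months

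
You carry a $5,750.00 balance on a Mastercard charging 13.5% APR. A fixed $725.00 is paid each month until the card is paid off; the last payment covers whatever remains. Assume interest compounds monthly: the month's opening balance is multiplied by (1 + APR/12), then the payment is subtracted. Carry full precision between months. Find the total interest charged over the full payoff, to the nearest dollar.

$308

Monthly rate r = 13.5%/12 = 1.125% = 0.01125.
Payoff takes n = ⌈−ln(1 − rB₀/P)/ln(1+r)⌉ = ⌈8.354⌉ = 9 payments; the last is $257.62.
Total paid = 8·$725.00 + $257.62 = $6,057.62.
Total interest = total paid − principal = $6,057.62 − $5,750.00 = $307.62.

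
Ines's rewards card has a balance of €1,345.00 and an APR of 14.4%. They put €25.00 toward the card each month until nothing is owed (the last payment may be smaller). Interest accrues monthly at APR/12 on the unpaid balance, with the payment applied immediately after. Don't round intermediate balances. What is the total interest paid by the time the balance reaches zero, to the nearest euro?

Monthly rate r = 14.4%/12 = 1.2% = 0.012.
Payoff takes n = ⌈−ln(1 − rB₀/P)/ln(1+r)⌉ = ⌈86.962⌉ = 87 payments; the last is €24.05.
Total paid = 86·€25.00 + €24.05 = €2,174.05.
Total interest = total paid − principal = €2,174.05 − €1,345.00 = €829.05.

€829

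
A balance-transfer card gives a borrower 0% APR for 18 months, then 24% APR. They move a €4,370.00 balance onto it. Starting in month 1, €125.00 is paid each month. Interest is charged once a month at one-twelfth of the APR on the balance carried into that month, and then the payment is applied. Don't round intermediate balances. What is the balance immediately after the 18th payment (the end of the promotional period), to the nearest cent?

€2,120.00

Promo months 1–18 at r₀ = 0%/12 = 0; months 19+ at r₁ = 24%/12 = 0.02.
After month 18 (no interest yet): B = €4,370.00 − 18·€125.00 = €2,120.00.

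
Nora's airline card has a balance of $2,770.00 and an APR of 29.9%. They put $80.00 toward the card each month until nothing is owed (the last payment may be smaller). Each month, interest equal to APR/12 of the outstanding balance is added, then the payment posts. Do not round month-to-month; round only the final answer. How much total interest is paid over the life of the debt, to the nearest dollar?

$3,685

Monthly rate r = 29.9%/12 = 2.49167% = 0.0249167.
Payoff takes n = ⌈−ln(1 − rB₀/P)/ln(1+r)⌉ = ⌈80.690⌉ = 81 payments; the last is $55.37.
Total paid = 80·$80.00 + $55.37 = $6,455.37.
Total interest = total paid − principal = $6,455.37 − $2,770.00 = $3,685.37.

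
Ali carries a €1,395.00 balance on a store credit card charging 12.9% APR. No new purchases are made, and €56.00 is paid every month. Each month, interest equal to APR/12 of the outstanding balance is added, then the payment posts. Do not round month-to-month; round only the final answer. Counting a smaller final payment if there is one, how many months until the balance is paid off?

30 payments

Monthly rate r = 12.9%/12 = 1.075% = 0.01075.
Recurrence: B ← B·(1+r) − €56.00.
Month 1: interest €15.00; balance after payment €1,354.00.
Month 2: interest €14.56; balance after payment €1,312.55.
Closed form: n = −ln(1 − rB₀/P)/ln(1+r) = −ln(0.73221)/ln(1.01075) ≈ 29.150, so the balance reaches zero during payment 30.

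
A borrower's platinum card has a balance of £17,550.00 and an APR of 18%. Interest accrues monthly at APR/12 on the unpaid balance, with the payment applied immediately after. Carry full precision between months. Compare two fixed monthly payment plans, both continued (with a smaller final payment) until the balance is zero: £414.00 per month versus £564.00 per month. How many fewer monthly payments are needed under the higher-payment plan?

Monthly rate r = 18%/12 = 1.5% = 0.015.
At £414.00/mo: n = ⌈−ln(1 − rB₀/P)/ln(1+r)⌉ = 68 payments (last £353.70); total interest = total paid − £17,550.00 = £10,541.70.
At £564.00/mo: 43 payments (last £131.56); total interest £6,269.56.
Payments saved = 68 − 43 = 25.

25 fewer payments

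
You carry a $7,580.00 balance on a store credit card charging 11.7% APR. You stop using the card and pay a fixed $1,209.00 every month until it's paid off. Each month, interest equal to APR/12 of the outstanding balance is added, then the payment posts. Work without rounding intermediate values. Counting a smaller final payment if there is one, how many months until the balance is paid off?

Monthly rate r = 11.7%/12 = 0.975% = 0.00975.
Recurrence: B ← B·(1+r) − $1,209.00.
Month 1: interest $73.91; balance after payment $6,444.90.
Month 2: interest $62.84; balance after payment $5,298.74.
Closed form: n = −ln(1 − rB₀/P)/ln(1+r) = −ln(0.93887)/ln(1.00975) ≈ 6.501, so the balance reaches zero during payment 7.

7 months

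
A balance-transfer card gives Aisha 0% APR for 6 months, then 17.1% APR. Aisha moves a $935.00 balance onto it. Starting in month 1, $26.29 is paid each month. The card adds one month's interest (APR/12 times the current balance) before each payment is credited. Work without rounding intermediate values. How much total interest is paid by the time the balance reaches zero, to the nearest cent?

Promo months 1–6 at r₀ = 0%/12 = 0; months 7+ at r₁ = 17.1%/12 = 0.01425.
After month 6 (no interest yet): B = $935.00 − 6·$26.29 = $777.26.
Then at r₁ with $26.29/mo: n₂ = −ln(1 − r₁·B/P)/ln(1+r₁) ≈ 38.66 → 39 more payments.
Total paid = 44·$26.29 + $17.31 = $1,174.07; interest = $1,174.07 − $935.00 = $239.07.

$239.07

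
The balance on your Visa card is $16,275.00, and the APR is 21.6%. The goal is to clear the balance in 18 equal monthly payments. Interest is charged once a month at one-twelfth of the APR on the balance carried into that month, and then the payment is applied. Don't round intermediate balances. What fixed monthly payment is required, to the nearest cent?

Monthly rate r = 21.6%/12 = 1.8% = 0.018.
Level-payment amortization: P = B₀·r / (1 − (1+r)^(−n)) = 16275.00·0.018 / (1 − 1.018^(−18)).
Denominator 1 − (1+r)^(−18) = 0.274662726.
P = 292.95 / 0.274662726 ≈ 1066.58.

$1,066.58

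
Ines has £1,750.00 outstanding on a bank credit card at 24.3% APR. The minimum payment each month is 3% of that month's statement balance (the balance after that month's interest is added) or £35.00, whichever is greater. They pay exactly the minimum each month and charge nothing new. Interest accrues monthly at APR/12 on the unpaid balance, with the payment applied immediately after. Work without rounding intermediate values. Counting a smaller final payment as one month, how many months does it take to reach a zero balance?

Monthly rate r = 24.3%/12 = 2.025% = 0.02025.
While 3% of the post-interest balance exceeds £35.00, each month B ← (B·(1+r))·(1 − 0.03), i.e. B shrinks by the factor (1+r)·0.97 = 0.98964.
This holds for months 1–41. Entering month 42 the balance is £1,141.96; 3% of the post-interest balance is now below £35.00, so the flat £35.00 minimum applies from here.
From month 42 a fixed £35.00 at rate r clears £1,141.96 in 54 more payments. Total: 41 + 54 = 95 months.

95 months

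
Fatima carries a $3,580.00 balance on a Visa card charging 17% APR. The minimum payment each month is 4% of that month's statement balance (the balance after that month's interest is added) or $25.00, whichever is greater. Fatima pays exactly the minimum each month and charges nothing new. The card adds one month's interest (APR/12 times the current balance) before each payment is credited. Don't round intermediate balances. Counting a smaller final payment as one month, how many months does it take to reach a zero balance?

Monthly rate r = 17%/12 = 1.41667% = 0.0141667.
While 4% of the post-interest balance exceeds $25.00, each month B ← (B·(1+r))·(1 − 0.04), i.e. B shrinks by the factor (1+r)·0.96 = 0.9736.
This holds for months 1–66. Entering month 67 the balance is $612.35; 4% of the post-interest balance is now below $25.00, so the flat $25.00 minimum applies from here.
From month 67 a fixed $25.00 at rate r clears $612.35 in 31 more payments. Total: 66 + 31 = 97 months.

97 months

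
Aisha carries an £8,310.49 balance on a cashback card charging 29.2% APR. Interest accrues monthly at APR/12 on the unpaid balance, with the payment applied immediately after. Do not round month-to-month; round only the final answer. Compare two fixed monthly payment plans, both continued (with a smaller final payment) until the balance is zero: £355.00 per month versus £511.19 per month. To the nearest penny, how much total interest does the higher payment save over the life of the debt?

Monthly rate r = 29.2%/12 = 2.43333% = 0.0243333.
At £355.00/mo: n = ⌈−ln(1 − rB₀/P)/ln(1+r)⌉ = 36 payments (last £24.81); total interest = total paid − £8,310.49 = £4,139.32.
At £511.19/mo: 21 payments (last £482.21); total interest £2,395.52.
Interest saved = £4,139.32 − £2,395.52 = £1,743.80.

£1,743.80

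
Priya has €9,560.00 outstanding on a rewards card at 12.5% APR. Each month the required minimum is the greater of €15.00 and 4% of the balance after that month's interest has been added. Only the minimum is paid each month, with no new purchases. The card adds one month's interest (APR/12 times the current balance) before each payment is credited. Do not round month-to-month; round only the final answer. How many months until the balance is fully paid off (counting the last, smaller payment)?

Monthly rate r = 12.5%/12 = 1.04167% = 0.0104167.
While 4% of the post-interest balance exceeds €15.00, each month B ← (B·(1+r))·(1 − 0.04), i.e. B shrinks by the factor (1+r)·0.96 = 0.97.
This holds for months 1–107. Entering month 108 the balance is €367.31; 4% of the post-interest balance is now below €15.00, so the flat €15.00 minimum applies from here.
From month 108 a fixed €15.00 at rate r clears €367.31 in 29 more payments. Total: 107 + 29 = 136 months.

136 months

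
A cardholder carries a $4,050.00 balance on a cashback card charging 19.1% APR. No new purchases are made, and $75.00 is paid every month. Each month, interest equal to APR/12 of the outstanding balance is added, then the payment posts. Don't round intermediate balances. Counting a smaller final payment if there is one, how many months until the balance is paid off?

125 payments

Monthly rate r = 19.1%/12 = 1.59167% = 0.0159167.
Recurrence: B ← B·(1+r) − $75.00.
Month 1: interest $64.46; balance after payment $4,039.46.
Month 2: interest $64.29; balance after payment $4,028.76.
Closed form: n = −ln(1 − rB₀/P)/ln(1+r) = −ln(0.1405)/ln(1.01592) ≈ 124.280, so the balance reaches zero during payment 125.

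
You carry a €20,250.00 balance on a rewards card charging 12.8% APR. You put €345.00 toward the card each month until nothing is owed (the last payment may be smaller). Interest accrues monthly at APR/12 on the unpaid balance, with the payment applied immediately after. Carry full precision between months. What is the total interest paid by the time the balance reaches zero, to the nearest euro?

€11,737

Monthly rate r = 12.8%/12 = 1.06667% = 0.0106667.
Payoff takes n = ⌈−ln(1 − rB₀/P)/ln(1+r)⌉ = ⌈92.716⌉ = 93 payments; the last is €247.35.
Total paid = 92·€345.00 + €247.35 = €31,987.35.
Total interest = total paid − principal = €31,987.35 − €20,250.00 = €11,737.35.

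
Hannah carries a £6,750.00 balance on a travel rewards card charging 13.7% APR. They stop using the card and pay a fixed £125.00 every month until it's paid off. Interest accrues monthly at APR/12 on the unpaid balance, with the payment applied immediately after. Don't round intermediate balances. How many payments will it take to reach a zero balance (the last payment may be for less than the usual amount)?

85 months

Monthly rate r = 13.7%/12 = 1.14167% = 0.0114167.
Recurrence: B ← B·(1+r) − £125.00.
Month 1: interest £77.06; balance after payment £6,702.06.
Month 2: interest £76.52; balance after payment £6,653.58.
Closed form: n = −ln(1 − rB₀/P)/ln(1+r) = −ln(0.3835)/ln(1.01142) ≈ 84.427, so the balance reaches zero during payment 85.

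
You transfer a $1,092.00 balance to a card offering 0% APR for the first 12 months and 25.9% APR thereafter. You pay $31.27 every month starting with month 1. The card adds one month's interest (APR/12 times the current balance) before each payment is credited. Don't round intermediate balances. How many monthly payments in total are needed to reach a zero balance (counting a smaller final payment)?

44 payments

Promo months 1–12 at r₀ = 0%/12 = 0; months 13+ at r₁ = 25.9%/12 = 0.0215833.
After month 12 (no interest yet): B = $1,092.00 − 12·$31.27 = $716.76.
Then at r₁ with $31.27/mo: n₂ = −ln(1 − r₁·B/P)/ln(1+r₁) ≈ 31.97 → 32 more payments.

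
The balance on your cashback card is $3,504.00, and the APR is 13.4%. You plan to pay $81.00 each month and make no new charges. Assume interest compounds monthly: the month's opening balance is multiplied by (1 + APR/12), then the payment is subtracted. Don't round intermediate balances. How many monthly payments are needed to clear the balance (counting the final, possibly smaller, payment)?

Monthly rate r = 13.4%/12 = 1.11667% = 0.0111667.
Recurrence: B ← B·(1+r) − $81.00.
Month 1: interest $39.13; balance after payment $3,462.13.
Month 2: interest $38.66; balance after payment $3,419.79.
Closed form: n = −ln(1 − rB₀/P)/ln(1+r) = −ln(0.51694)/ln(1.01117) ≈ 59.419, so the balance reaches zero during payment 60.

60 payments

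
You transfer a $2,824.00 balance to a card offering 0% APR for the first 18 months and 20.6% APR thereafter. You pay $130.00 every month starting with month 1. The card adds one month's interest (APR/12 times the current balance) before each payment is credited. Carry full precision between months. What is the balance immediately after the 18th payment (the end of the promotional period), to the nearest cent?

$484.00

Promo months 1–18 at r₀ = 0%/12 = 0; months 19+ at r₁ = 20.6%/12 = 0.0171667.
After month 18 (no interest yet): B = $2,824.00 − 18·$130.00 = $484.00.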